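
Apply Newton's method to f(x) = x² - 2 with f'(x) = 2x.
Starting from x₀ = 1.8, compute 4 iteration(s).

f(x) = x² - 2
f'(x) = 2x
x₀ = 1.8

Newton-Raphson formula: x_{n+1} = x_n - f(x_n)/f'(x_n)

Iteration 1:
  f(1.800000) = 1.240000
  f'(1.800000) = 3.600000
  x_1 = 1.800000 - 1.240000/3.600000 = 1.455556
Iteration 2:
  f(1.455556) = 0.118642
  f'(1.455556) = 2.911111
  x_2 = 1.455556 - 0.118642/2.911111 = 1.414801
Iteration 3:
  f(1.414801) = 0.001661
  f'(1.414801) = 2.829601
  x_3 = 1.414801 - 0.001661/2.829601 = 1.414214
Iteration 4:
  f(1.414214) = 0.000000
  f'(1.414214) = 2.828427
  x_4 = 1.414214 - 0.000000/2.828427 = 1.414214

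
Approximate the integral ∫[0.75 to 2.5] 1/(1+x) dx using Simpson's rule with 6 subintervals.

f(x) = 1/(1+x)
a = 0.75, b = 2.5, n = 6
h = (b - a)/n = 0.291667

Simpson's rule: (h/3)[f(x₀) + 4f(x₁) + 2f(x₂) + ... + f(xₙ)]

x_0 = 0.7500, f(x_0) = 0.571429, coefficient = 1
x_1 = 1.0417, f(x_1) = 0.489796, coefficient = 4
x_2 = 1.3333, f(x_2) = 0.428571, coefficient = 2
x_3 = 1.6250, f(x_3) = 0.380952, coefficient = 4
x_4 = 1.9167, f(x_4) = 0.342857, coefficient = 2
x_5 = 2.2083, f(x_5) = 0.311688, coefficient = 4
x_6 = 2.5000, f(x_6) = 0.285714, coefficient = 1

I ≈ (0.291667/3) × 7.129746 = 0.693170
Exact value: 0.693147
Error: 0.000023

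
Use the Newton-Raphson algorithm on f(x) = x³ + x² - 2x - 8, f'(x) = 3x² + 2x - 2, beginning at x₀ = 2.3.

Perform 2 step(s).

f(x) = x³ + x² - 2x - 8
f'(x) = 3x² + 2x - 2
x₀ = 2.3

Newton-Raphson formula: x_{n+1} = x_n - f(x_n)/f'(x_n)

Iteration 1:
  f(2.300000) = 4.857000
  f'(2.300000) = 18.470000
  x_1 = 2.300000 - 4.857000/18.470000 = 2.037033
Iteration 2:
  f(2.037033) = 0.528113
  f'(2.037033) = 14.522577
  x_2 = 2.037033 - 0.528113/14.522577 = 2.000668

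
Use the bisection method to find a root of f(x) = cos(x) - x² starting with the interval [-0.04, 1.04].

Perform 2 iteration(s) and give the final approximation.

f(x) = cos(x) - x²
Initial interval: [-0.04, 1.04]

Iteration 1:
  c_1 = (-0.040000 + 1.040000)/2 = 0.500000
  f(c_1) = f(0.500000) = 0.627583
  f(a) × f(c) ≥ 0, new interval: [0.500000, 1.040000]
Iteration 2:
  c_2 = (0.500000 + 1.040000)/2 = 0.770000
  f(c_2) = f(0.770000) = 0.125011
  f(a) × f(c) ≥ 0, new interval: [0.770000, 1.040000]

After 2 iteration(s), the approximation is c_2 = 0.770000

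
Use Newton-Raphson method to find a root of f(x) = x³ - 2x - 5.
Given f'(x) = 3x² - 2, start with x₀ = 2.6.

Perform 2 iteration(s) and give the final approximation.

f(x) = x³ - 2x - 5
f'(x) = 3x² - 2
x₀ = 2.6

Newton-Raphson formula: x_{n+1} = x_n - f(x_n)/f'(x_n)

Iteration 1:
  f(2.600000) = 7.376000
  f'(2.600000) = 18.280000
  x_1 = 2.600000 - 7.376000/18.280000 = 2.196499
Iteration 2:
  f(2.196499) = 1.204247
  f'(2.196499) = 12.473822
  x_2 = 2.196499 - 1.204247/12.473822 = 2.099957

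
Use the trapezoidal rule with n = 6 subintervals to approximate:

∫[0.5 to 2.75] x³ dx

f(x) = x³
a = 0.5, b = 2.75, n = 6
h = (b - a)/n = 0.375000

Trapezoidal rule: (h/2)[f(x₀) + 2f(x₁) + 2f(x₂) + ... + f(xₙ)]

x_0 = 0.5000, f(x_0) = 0.125000, coefficient = 1
x_1 = 0.8750, f(x_1) = 0.669922, coefficient = 2
x_2 = 1.2500, f(x_2) = 1.953125, coefficient = 2
x_3 = 1.6250, f(x_3) = 4.291016, coefficient = 2
x_4 = 2.0000, f(x_4) = 8.000000, coefficient = 2
x_5 = 2.3750, f(x_5) = 13.396484, coefficient = 2
x_6 = 2.7500, f(x_6) = 20.796875, coefficient = 1

I ≈ (0.375000/2) × 77.542969 = 14.539307
Exact value: 14.282227
Error: 0.257080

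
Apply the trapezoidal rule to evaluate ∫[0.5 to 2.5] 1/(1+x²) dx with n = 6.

f(x) = 1/(1+x²)
a = 0.5, b = 2.5, n = 6
h = (b - a)/n = 0.333333

Trapezoidal rule: (h/2)[f(x₀) + 2f(x₁) + 2f(x₂) + ... + f(xₙ)]

x_0 = 0.5000, f(x_0) = 0.800000, coefficient = 1
x_1 = 0.8333, f(x_1) = 0.590164, coefficient = 2
x_2 = 1.1667, f(x_2) = 0.423529, coefficient = 2
x_3 = 1.5000, f(x_3) = 0.307692, coefficient = 2
x_4 = 1.8333, f(x_4) = 0.229299, coefficient = 2
x_5 = 2.1667, f(x_5) = 0.175610, coefficient = 2
x_6 = 2.5000, f(x_6) = 0.137931, coefficient = 1

I ≈ (0.333333/2) × 4.390521 = 0.731753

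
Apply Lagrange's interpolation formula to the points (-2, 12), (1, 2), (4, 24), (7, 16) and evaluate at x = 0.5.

Lagrange interpolation formula:
P(x) = Σ yᵢ × Lᵢ(x)
where Lᵢ(x) = Π_{j≠i} (x - xⱼ)/(xᵢ - xⱼ)

L_0(0.5) = (0.5 - 1)/(-2 - 1) × (0.5 - 4)/(-2 - 4) × (0.5 - 7)/(-2 - 7) = 0.070216
L_1(0.5) = (0.5 - (-2))/(1 - (-2)) × (0.5 - 4)/(1 - 4) × (0.5 - 7)/(1 - 7) = 1.053241
L_2(0.5) = (0.5 - (-2))/(4 - (-2)) × (0.5 - 1)/(4 - 1) × (0.5 - 7)/(4 - 7) = -0.150463
L_3(0.5) = (0.5 - (-2))/(7 - (-2)) × (0.5 - 1)/(7 - 1) × (0.5 - 4)/(7 - 4) = 0.027006

P(0.5) = 12×L_0(0.5) + 2×L_1(0.5) + 24×L_2(0.5) + 16×L_3(0.5)
P(0.5) = -0.229938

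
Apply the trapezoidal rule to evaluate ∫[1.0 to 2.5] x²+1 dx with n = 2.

f(x) = x²+1
a = 1.0, b = 2.5, n = 2
h = (b - a)/n = 0.750000

Trapezoidal rule: (h/2)[f(x₀) + 2f(x₁) + 2f(x₂) + ... + f(xₙ)]

x_0 = 1.0000, f(x_0) = 2.000000, coefficient = 1
x_1 = 1.7500, f(x_1) = 4.062500, coefficient = 2
x_2 = 2.5000, f(x_2) = 7.250000, coefficient = 1

I ≈ (0.750000/2) × 17.375000 = 6.515625
Exact value: 6.375000
Error: 0.140625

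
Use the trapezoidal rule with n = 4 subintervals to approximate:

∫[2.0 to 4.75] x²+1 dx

f(x) = x²+1
a = 2.0, b = 4.75, n = 4
h = (b - a)/n = 0.687500

Trapezoidal rule: (h/2)[f(x₀) + 2f(x₁) + 2f(x₂) + ... + f(xₙ)]

x_0 = 2.0000, f(x_0) = 5.000000, coefficient = 1
x_1 = 2.6875, f(x_1) = 8.222656, coefficient = 2
x_2 = 3.3750, f(x_2) = 12.390625, coefficient = 2
x_3 = 4.0625, f(x_3) = 17.503906, coefficient = 2
x_4 = 4.7500, f(x_4) = 23.562500, coefficient = 1

I ≈ (0.687500/2) × 104.796875 = 36.023926
Exact value: 35.807292
Error: 0.216634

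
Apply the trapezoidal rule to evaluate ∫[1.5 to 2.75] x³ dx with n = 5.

f(x) = x³
a = 1.5, b = 2.75, n = 5
h = (b - a)/n = 0.250000

Trapezoidal rule: (h/2)[f(x₀) + 2f(x₁) + 2f(x₂) + ... + f(xₙ)]

x_0 = 1.5000, f(x_0) = 3.375000, coefficient = 1
x_1 = 1.7500, f(x_1) = 5.359375, coefficient = 2
x_2 = 2.0000, f(x_2) = 8.000000, coefficient = 2
x_3 = 2.2500, f(x_3) = 11.390625, coefficient = 2
x_4 = 2.5000, f(x_4) = 15.625000, coefficient = 2
x_5 = 2.7500, f(x_5) = 20.796875, coefficient = 1

I ≈ (0.250000/2) × 104.921875 = 13.115234
Exact value: 13.032227
Error: 0.083008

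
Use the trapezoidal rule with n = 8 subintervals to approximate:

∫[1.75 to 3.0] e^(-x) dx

f(x) = e^(-x)
a = 1.75, b = 3.0, n = 8
h = (b - a)/n = 0.156250

Trapezoidal rule: (h/2)[f(x₀) + 2f(x₁) + 2f(x₂) + ... + f(xₙ)]

x_0 = 1.7500, f(x_0) = 0.173774, coefficient = 1
x_1 = 1.9062, f(x_1) = 0.148637, coefficient = 2
x_2 = 2.0625, f(x_2) = 0.127136, coefficient = 2
x_3 = 2.2188, f(x_3) = 0.108745, coefficient = 2
x_4 = 2.3750, f(x_4) = 0.093014, coefficient = 2
x_5 = 2.5312, f(x_5) = 0.079560, coefficient = 2
x_6 = 2.6875, f(x_6) = 0.068051, coefficient = 2
x_7 = 2.8438, f(x_7) = 0.058207, coefficient = 2
x_8 = 3.0000, f(x_8) = 0.049787, coefficient = 1

I ≈ (0.156250/2) × 1.590260 = 0.124239
Exact value: 0.123987
Error: 0.000252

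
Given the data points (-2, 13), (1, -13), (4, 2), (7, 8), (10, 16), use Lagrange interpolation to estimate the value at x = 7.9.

Lagrange interpolation formula:
P(x) = Σ yᵢ × Lᵢ(x)
where Lᵢ(x) = Π_{j≠i} (x - xⱼ)/(xᵢ - xⱼ)

L_0(7.9) = (7.9 - 1)/(-2 - 1) × (7.9 - 4)/(-2 - 4) × (7.9 - 7)/(-2 - 7) × (7.9 - 10)/(-2 - 10) = -0.026163
L_1(7.9) = (7.9 - (-2))/(1 - (-2)) × (7.9 - 4)/(1 - 4) × (7.9 - 7)/(1 - 7) × (7.9 - 10)/(1 - 10) = 0.150150
L_2(7.9) = (7.9 - (-2))/(4 - (-2)) × (7.9 - 1)/(4 - 1) × (7.9 - 7)/(4 - 7) × (7.9 - 10)/(4 - 10) = -0.398475
L_3(7.9) = (7.9 - (-2))/(7 - (-2)) × (7.9 - 1)/(7 - 1) × (7.9 - 4)/(7 - 4) × (7.9 - 10)/(7 - 10) = 1.151150
L_4(7.9) = (7.9 - (-2))/(10 - (-2)) × (7.9 - 1)/(10 - 1) × (7.9 - 4)/(10 - 4) × (7.9 - 7)/(10 - 7) = 0.123338

P(7.9) = 13×L_0(7.9) + (-13)×L_1(7.9) + 2×L_2(7.9) + 8×L_3(7.9) + 16×L_4(7.9)
P(7.9) = 8.093588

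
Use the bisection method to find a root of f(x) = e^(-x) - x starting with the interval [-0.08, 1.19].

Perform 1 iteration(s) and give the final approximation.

f(x) = e^(-x) - x
Initial interval: [-0.08, 1.19]

Iteration 1:
  c_1 = (-0.080000 + 1.190000)/2 = 0.555000
  f(c_1) = f(0.555000) = 0.019072
  f(a) × f(c) ≥ 0, new interval: [0.555000, 1.190000]

After 1 iteration(s), the approximation is c_1 = 0.555000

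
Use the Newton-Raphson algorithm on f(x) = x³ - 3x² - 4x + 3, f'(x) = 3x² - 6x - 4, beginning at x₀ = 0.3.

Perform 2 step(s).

f(x) = x³ - 3x² - 4x + 3
f'(x) = 3x² - 6x - 4
x₀ = 0.3

Newton-Raphson formula: x_{n+1} = x_n - f(x_n)/f'(x_n)

Iteration 1:
  f(0.300000) = 1.557000
  f'(0.300000) = -5.530000
  x_1 = 0.300000 - 1.557000/(-5.530000) = 0.581555
Iteration 2:
  f(0.581555) = -0.144154
  f'(0.581555) = -6.474712
  x_2 = 0.581555 - (-0.144154)/(-6.474712) = 0.559291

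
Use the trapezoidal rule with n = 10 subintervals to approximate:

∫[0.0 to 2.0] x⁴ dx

f(x) = x⁴
a = 0.0, b = 2.0, n = 10
h = (b - a)/n = 0.200000

Trapezoidal rule: (h/2)[f(x₀) + 2f(x₁) + 2f(x₂) + ... + f(xₙ)]

x_0 = 0.0000, f(x_0) = 0.000000, coefficient = 1
x_1 = 0.2000, f(x_1) = 0.001600, coefficient = 2
x_2 = 0.4000, f(x_2) = 0.025600, coefficient = 2
x_3 = 0.6000, f(x_3) = 0.129600, coefficient = 2
x_4 = 0.8000, f(x_4) = 0.409600, coefficient = 2
x_5 = 1.0000, f(x_5) = 1.000000, coefficient = 2
x_6 = 1.2000, f(x_6) = 2.073600, coefficient = 2
x_7 = 1.4000, f(x_7) = 3.841600, coefficient = 2
x_8 = 1.6000, f(x_8) = 6.553600, coefficient = 2
x_9 = 1.8000, f(x_9) = 10.497600, coefficient = 2
x_10 = 2.0000, f(x_10) = 16.000000, coefficient = 1

I ≈ (0.200000/2) × 65.065600 = 6.506560
Exact value: 6.400000
Error: 0.106560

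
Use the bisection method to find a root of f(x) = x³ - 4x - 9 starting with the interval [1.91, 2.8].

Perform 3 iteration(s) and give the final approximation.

f(x) = x³ - 4x - 9
Initial interval: [1.91, 2.8]

Iteration 1:
  c_1 = (1.910000 + 2.800000)/2 = 2.355000
  f(c_1) = f(2.355000) = -5.359111
  f(a) × f(c) ≥ 0, new interval: [2.355000, 2.800000]
Iteration 2:
  c_2 = (2.355000 + 2.800000)/2 = 2.577500
  f(c_2) = f(2.577500) = -2.186363
  f(a) × f(c) ≥ 0, new interval: [2.577500, 2.800000]
Iteration 3:
  c_3 = (2.577500 + 2.800000)/2 = 2.688750
  f(c_3) = f(2.688750) = -0.317014
  f(a) × f(c) ≥ 0, new interval: [2.688750, 2.800000]

After 3 iteration(s), the approximation is c_3 = 2.688750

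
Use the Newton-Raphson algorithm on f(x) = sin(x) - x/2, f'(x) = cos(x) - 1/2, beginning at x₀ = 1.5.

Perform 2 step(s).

f(x) = sin(x) - x/2
f'(x) = cos(x) - 1/2
x₀ = 1.5

Newton-Raphson formula: x_{n+1} = x_n - f(x_n)/f'(x_n)

Iteration 1:
  f(1.500000) = 0.247495
  f'(1.500000) = -0.429263
  x_1 = 1.500000 - 0.247495/(-0.429263) = 2.076558
Iteration 2:
  f(2.076558) = -0.163473
  f'(2.076558) = -0.984474
  x_2 = 2.076558 - (-0.163473)/(-0.984474) = 1.910507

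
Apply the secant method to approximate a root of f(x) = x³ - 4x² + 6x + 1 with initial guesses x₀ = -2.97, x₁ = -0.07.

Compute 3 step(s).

f(x) = x³ - 4x² + 6x + 1
x₀ = -2.97, x₁ = -0.07

Secant formula: x_{n+1} = x_n - f(x_n)(x_n - x_{n-1})/(f(x_n) - f(x_{n-1}))

Iteration 1:
  f(-2.970000) = -78.301673
  f(-0.070000) = 0.560057
  x_2 = -0.070000 - 0.560057×(-0.070000 - (-2.970000))/(0.560057 - (-78.301673))
       = -0.090595
Iteration 2:
  f(-0.070000) = 0.560057
  f(-0.090595) = 0.422856
  x_3 = -0.090595 - 0.422856×(-0.090595 - (-0.070000))/(0.422856 - 0.560057)
       = -0.154070
Iteration 3:
  f(-0.090595) = 0.422856
  f(-0.154070) = -0.023024
  x_4 = -0.154070 - (-0.023024)×(-0.154070 - (-0.090595))/(-0.023024 - 0.422856)
       = -0.150792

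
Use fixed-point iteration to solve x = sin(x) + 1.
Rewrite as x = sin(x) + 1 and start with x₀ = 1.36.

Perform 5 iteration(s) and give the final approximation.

Equation: x = sin(x) + 1
Fixed-point form: x = sin(x) + 1
x₀ = 1.36

x_1 = g(1.360000) = 1.977865
x_2 = g(1.977865) = 1.918285
x_3 = g(1.918285) = 1.940231
x_4 = g(1.940231) = 1.932532
x_5 = g(1.932532) = 1.935284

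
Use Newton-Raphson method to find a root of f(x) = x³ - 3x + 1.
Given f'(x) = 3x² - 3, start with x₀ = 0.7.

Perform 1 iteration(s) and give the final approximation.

f(x) = x³ - 3x + 1
f'(x) = 3x² - 3
x₀ = 0.7

Newton-Raphson formula: x_{n+1} = x_n - f(x_n)/f'(x_n)

Iteration 1:
  f(0.700000) = -0.757000
  f'(0.700000) = -1.530000
  x_1 = 0.700000 - (-0.757000)/(-1.530000) = 0.205229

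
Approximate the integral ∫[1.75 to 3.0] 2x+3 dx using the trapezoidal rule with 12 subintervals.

f(x) = 2x+3
a = 1.75, b = 3.0, n = 12
h = (b - a)/n = 0.104167

Trapezoidal rule: (h/2)[f(x₀) + 2f(x₁) + 2f(x₂) + ... + f(xₙ)]

x_0 = 1.7500, f(x_0) = 6.500000, coefficient = 1
x_1 = 1.8542, f(x_1) = 6.708333, coefficient = 2
x_2 = 1.9583, f(x_2) = 6.916667, coefficient = 2
x_3 = 2.0625, f(x_3) = 7.125000, coefficient = 2
x_4 = 2.1667, f(x_4) = 7.333333, coefficient = 2
x_5 = 2.2708, f(x_5) = 7.541667, coefficient = 2
x_6 = 2.3750, f(x_6) = 7.750000, coefficient = 2
x_7 = 2.4792, f(x_7) = 7.958333, coefficient = 2
x_8 = 2.5833, f(x_8) = 8.166667, coefficient = 2
x_9 = 2.6875, f(x_9) = 8.375000, coefficient = 2
x_10 = 2.7917, f(x_10) = 8.583333, coefficient = 2
x_11 = 2.8958, f(x_11) = 8.791667, coefficient = 2
x_12 = 3.0000, f(x_12) = 9.000000, coefficient = 1

I ≈ (0.104167/2) × 186.000000 = 9.687500
Exact value: 9.687500
Error: 0.000000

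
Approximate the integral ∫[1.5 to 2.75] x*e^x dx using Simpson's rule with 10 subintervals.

f(x) = x*e^x
a = 1.5, b = 2.75, n = 10
h = (b - a)/n = 0.125000

Simpson's rule: (h/3)[f(x₀) + 4f(x₁) + 2f(x₂) + ... + f(xₙ)]

x_0 = 1.5000, f(x_0) = 6.722534, coefficient = 1
x_1 = 1.6250, f(x_1) = 8.252431, coefficient = 4
x_2 = 1.7500, f(x_2) = 10.070555, coefficient = 2
x_3 = 1.8750, f(x_3) = 12.226536, coefficient = 4
x_4 = 2.0000, f(x_4) = 14.778112, coefficient = 2
x_5 = 2.1250, f(x_5) = 17.792407, coefficient = 4
x_6 = 2.2500, f(x_6) = 21.347406, coefficient = 2
x_7 = 2.3750, f(x_7) = 25.533656, coefficient = 4
x_8 = 2.5000, f(x_8) = 30.456235, coefficient = 2
x_9 = 2.6250, f(x_9) = 36.237007, coefficient = 4
x_10 = 2.7500, f(x_10) = 43.017238, coefficient = 1

I ≈ (0.125000/3) × 603.212536 = 25.133856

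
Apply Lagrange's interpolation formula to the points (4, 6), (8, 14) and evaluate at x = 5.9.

Lagrange interpolation formula:
P(x) = Σ yᵢ × Lᵢ(x)
where Lᵢ(x) = Π_{j≠i} (x - xⱼ)/(xᵢ - xⱼ)

L_0(5.9) = (5.9 - 8)/(4 - 8) = 0.525000
L_1(5.9) = (5.9 - 4)/(8 - 4) = 0.475000

P(5.9) = 6×L_0(5.9) + 14×L_1(5.9)
P(5.9) = 9.800000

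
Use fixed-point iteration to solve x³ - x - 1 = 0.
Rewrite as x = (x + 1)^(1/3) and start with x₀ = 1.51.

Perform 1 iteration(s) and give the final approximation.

Equation: x³ - x - 1 = 0
Fixed-point form: x = (x + 1)^(1/3)
x₀ = 1.51

x_1 = g(1.510000) = 1.359016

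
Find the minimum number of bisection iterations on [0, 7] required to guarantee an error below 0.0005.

We need (b-a)/2^n ≤ 0.0005
(7 - 0)/2^n ≤ 0.0005
7/2^n ≤ 0.0005
2^n ≥ 14000
n ≥ log₂(14000) = 13.77
n ≥ 14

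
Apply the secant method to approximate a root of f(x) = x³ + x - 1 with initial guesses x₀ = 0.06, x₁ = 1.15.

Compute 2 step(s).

f(x) = x³ + x - 1
x₀ = 0.06, x₁ = 1.15

Secant formula: x_{n+1} = x_n - f(x_n)(x_n - x_{n-1})/(f(x_n) - f(x_{n-1}))

Iteration 1:
  f(0.060000) = -0.939784
  f(1.150000) = 1.670875
  x_2 = 1.150000 - 1.670875×(1.150000 - 0.060000)/(1.670875 - (-0.939784))
       = 0.452378
Iteration 2:
  f(1.150000) = 1.670875
  f(0.452378) = -0.455045
  x_3 = 0.452378 - (-0.455045)×(0.452378 - 1.150000)/(-0.455045 - 1.670875)
       = 0.601701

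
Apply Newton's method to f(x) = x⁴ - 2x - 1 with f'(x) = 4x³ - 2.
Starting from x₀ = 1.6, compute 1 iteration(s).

f(x) = x⁴ - 2x - 1
f'(x) = 4x³ - 2
x₀ = 1.6

Newton-Raphson formula: x_{n+1} = x_n - f(x_n)/f'(x_n)

Iteration 1:
  f(1.600000) = 2.353600
  f'(1.600000) = 14.384000
  x_1 = 1.600000 - 2.353600/14.384000 = 1.436374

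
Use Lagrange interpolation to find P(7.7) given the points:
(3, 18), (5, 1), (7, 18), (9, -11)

Lagrange interpolation formula:
P(x) = Σ yᵢ × Lᵢ(x)
where Lᵢ(x) = Π_{j≠i} (x - xⱼ)/(xᵢ - xⱼ)

L_0(7.7) = (7.7 - 5)/(3 - 5) × (7.7 - 7)/(3 - 7) × (7.7 - 9)/(3 - 9) = 0.051188
L_1(7.7) = (7.7 - 3)/(5 - 3) × (7.7 - 7)/(5 - 7) × (7.7 - 9)/(5 - 9) = -0.267313
L_2(7.7) = (7.7 - 3)/(7 - 3) × (7.7 - 5)/(7 - 5) × (7.7 - 9)/(7 - 9) = 1.031062
L_3(7.7) = (7.7 - 3)/(9 - 3) × (7.7 - 5)/(9 - 5) × (7.7 - 7)/(9 - 7) = 0.185063

P(7.7) = 18×L_0(7.7) + 1×L_1(7.7) + 18×L_2(7.7) + (-11)×L_3(7.7)
P(7.7) = 17.177500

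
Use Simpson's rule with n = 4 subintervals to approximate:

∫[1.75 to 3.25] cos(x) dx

f(x) = cos(x)
a = 1.75, b = 3.25, n = 4
h = (b - a)/n = 0.375000

Simpson's rule: (h/3)[f(x₀) + 4f(x₁) + 2f(x₂) + ... + f(xₙ)]

x_0 = 1.7500, f(x_0) = -0.178246, coefficient = 1
x_1 = 2.1250, f(x_1) = -0.526266, coefficient = 4
x_2 = 2.5000, f(x_2) = -0.801144, coefficient = 2
x_3 = 2.8750, f(x_3) = -0.964674, coefficient = 4
x_4 = 3.2500, f(x_4) = -0.994130, coefficient = 1

I ≈ (0.375000/3) × -8.738425 = -1.092303
Exact value: -1.092181
Error: 0.000122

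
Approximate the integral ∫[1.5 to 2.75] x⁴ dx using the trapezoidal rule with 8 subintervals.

f(x) = x⁴
a = 1.5, b = 2.75, n = 8
h = (b - a)/n = 0.156250

Trapezoidal rule: (h/2)[f(x₀) + 2f(x₁) + 2f(x₂) + ... + f(xₙ)]

x_0 = 1.5000, f(x_0) = 5.062500, coefficient = 1
x_1 = 1.6562, f(x_1) = 7.524949, coefficient = 2
x_2 = 1.8125, f(x_2) = 10.792252, coefficient = 2
x_3 = 1.9688, f(x_3) = 15.023194, coefficient = 2
x_4 = 2.1250, f(x_4) = 20.390869, coefficient = 2
x_5 = 2.2812, f(x_5) = 27.082673, coefficient = 2
x_6 = 2.4375, f(x_6) = 35.300308, coefficient = 2
x_7 = 2.5938, f(x_7) = 45.259782, coefficient = 2
x_8 = 2.7500, f(x_8) = 57.191406, coefficient = 1

I ≈ (0.156250/2) × 385.001961 = 30.078278
Exact value: 29.936523
Error: 0.141755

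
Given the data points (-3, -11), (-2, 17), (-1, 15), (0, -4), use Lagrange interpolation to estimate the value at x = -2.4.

Lagrange interpolation formula:
P(x) = Σ yᵢ × Lᵢ(x)
where Lᵢ(x) = Π_{j≠i} (x - xⱼ)/(xᵢ - xⱼ)

L_0(-2.4) = (-2.4 - (-2))/(-3 - (-2)) × (-2.4 - (-1))/(-3 - (-1)) × (-2.4 - 0)/(-3 - 0) = 0.224000
L_1(-2.4) = (-2.4 - (-3))/(-2 - (-3)) × (-2.4 - (-1))/(-2 - (-1)) × (-2.4 - 0)/(-2 - 0) = 1.008000
L_2(-2.4) = (-2.4 - (-3))/(-1 - (-3)) × (-2.4 - (-2))/(-1 - (-2)) × (-2.4 - 0)/(-1 - 0) = -0.288000
L_3(-2.4) = (-2.4 - (-3))/(0 - (-3)) × (-2.4 - (-2))/(0 - (-2)) × (-2.4 - (-1))/(0 - (-1)) = 0.056000

P(-2.4) = (-11)×L_0(-2.4) + 17×L_1(-2.4) + 15×L_2(-2.4) + (-4)×L_3(-2.4)
P(-2.4) = 10.128000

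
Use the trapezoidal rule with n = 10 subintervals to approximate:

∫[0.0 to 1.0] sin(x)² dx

f(x) = sin(x)²
a = 0.0, b = 1.0, n = 10
h = (b - a)/n = 0.100000

Trapezoidal rule: (h/2)[f(x₀) + 2f(x₁) + 2f(x₂) + ... + f(xₙ)]

x_0 = 0.0000, f(x_0) = 0.000000, coefficient = 1
x_1 = 0.1000, f(x_1) = 0.009967, coefficient = 2
x_2 = 0.2000, f(x_2) = 0.039470, coefficient = 2
x_3 = 0.3000, f(x_3) = 0.087332, coefficient = 2
x_4 = 0.4000, f(x_4) = 0.151647, coefficient = 2
x_5 = 0.5000, f(x_5) = 0.229849, coefficient = 2
x_6 = 0.6000, f(x_6) = 0.318821, coefficient = 2
x_7 = 0.7000, f(x_7) = 0.415016, coefficient = 2
x_8 = 0.8000, f(x_8) = 0.514600, coefficient = 2
x_9 = 0.9000, f(x_9) = 0.613601, coefficient = 2
x_10 = 1.0000, f(x_10) = 0.708073, coefficient = 1

I ≈ (0.100000/2) × 5.468678 = 0.273434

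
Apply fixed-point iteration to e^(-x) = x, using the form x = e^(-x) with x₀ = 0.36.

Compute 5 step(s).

Equation: e^(-x) = x
Fixed-point form: x = e^(-x)
x₀ = 0.36

x_1 = g(0.360000) = 0.697676
x_2 = g(0.697676) = 0.497741
x_3 = g(0.497741) = 0.607903
x_4 = g(0.607903) = 0.544492
x_5 = g(0.544492) = 0.580137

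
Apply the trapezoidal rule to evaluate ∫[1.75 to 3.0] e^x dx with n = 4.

f(x) = e^x
a = 1.75, b = 3.0, n = 4
h = (b - a)/n = 0.312500

Trapezoidal rule: (h/2)[f(x₀) + 2f(x₁) + 2f(x₂) + ... + f(xₙ)]

x_0 = 1.7500, f(x_0) = 5.754603, coefficient = 1
x_1 = 2.0625, f(x_1) = 7.865609, coefficient = 2
x_2 = 2.3750, f(x_2) = 10.751013, coefficient = 2
x_3 = 2.6875, f(x_3) = 14.694893, coefficient = 2
x_4 = 3.0000, f(x_4) = 20.085537, coefficient = 1

I ≈ (0.312500/2) × 92.463170 = 14.447370
Exact value: 14.330934
Error: 0.116436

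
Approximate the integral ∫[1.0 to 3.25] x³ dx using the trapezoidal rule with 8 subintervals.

f(x) = x³
a = 1.0, b = 3.25, n = 8
h = (b - a)/n = 0.281250

Trapezoidal rule: (h/2)[f(x₀) + 2f(x₁) + 2f(x₂) + ... + f(xₙ)]

x_0 = 1.0000, f(x_0) = 1.000000, coefficient = 1
x_1 = 1.2812, f(x_1) = 2.103302, coefficient = 2
x_2 = 1.5625, f(x_2) = 3.814697, coefficient = 2
x_3 = 1.8438, f(x_3) = 6.267670, coefficient = 2
x_4 = 2.1250, f(x_4) = 9.595703, coefficient = 2
x_5 = 2.4062, f(x_5) = 13.932281, coefficient = 2
x_6 = 2.6875, f(x_6) = 19.410889, coefficient = 2
x_7 = 2.9688, f(x_7) = 26.165009, coefficient = 2
x_8 = 3.2500, f(x_8) = 34.328125, coefficient = 1

I ≈ (0.281250/2) × 197.907227 = 27.830704
Exact value: 27.641602
Error: 0.189102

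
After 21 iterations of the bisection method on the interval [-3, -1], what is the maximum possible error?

Bisection error bound: |error| ≤ (b-a)/2^n
|error| ≤ (-1 - (-3))/2^21 = 2/2^21
|error| ≤ 0.0000009537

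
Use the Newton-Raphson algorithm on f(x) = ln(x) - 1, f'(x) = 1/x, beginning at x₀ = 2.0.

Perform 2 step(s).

f(x) = ln(x) - 1
f'(x) = 1/x
x₀ = 2.0

Newton-Raphson formula: x_{n+1} = x_n - f(x_n)/f'(x_n)

Iteration 1:
  f(2.000000) = -0.306853
  f'(2.000000) = 0.500000
  x_1 = 2.000000 - (-0.306853)/0.500000 = 2.613706
Iteration 2:
  f(2.613706) = -0.039231
  f'(2.613706) = 0.382599
  x_2 = 2.613706 - (-0.039231)/0.382599 = 2.716244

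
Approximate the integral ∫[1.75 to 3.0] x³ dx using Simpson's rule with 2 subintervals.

f(x) = x³
a = 1.75, b = 3.0, n = 2
h = (b - a)/n = 0.625000

Simpson's rule: (h/3)[f(x₀) + 4f(x₁) + 2f(x₂) + ... + f(xₙ)]

x_0 = 1.7500, f(x_0) = 5.359375, coefficient = 1
x_1 = 2.3750, f(x_1) = 13.396484, coefficient = 4
x_2 = 3.0000, f(x_2) = 27.000000, coefficient = 1

I ≈ (0.625000/3) × 85.945312 = 17.905273
Exact value: 17.905273
Error: 0.000000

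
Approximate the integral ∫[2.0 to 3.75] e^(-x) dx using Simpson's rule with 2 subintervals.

f(x) = e^(-x)
a = 2.0, b = 3.75, n = 2
h = (b - a)/n = 0.875000

Simpson's rule: (h/3)[f(x₀) + 4f(x₁) + 2f(x₂) + ... + f(xₙ)]

x_0 = 2.0000, f(x_0) = 0.135335, coefficient = 1
x_1 = 2.8750, f(x_1) = 0.056416, coefficient = 4
x_2 = 3.7500, f(x_2) = 0.023518, coefficient = 1

I ≈ (0.875000/3) × 0.384518 = 0.112151
Exact value: 0.111818
Error: 0.000333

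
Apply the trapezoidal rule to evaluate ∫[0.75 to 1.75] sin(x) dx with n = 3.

f(x) = sin(x)
a = 0.75, b = 1.75, n = 3
h = (b - a)/n = 0.333333

Trapezoidal rule: (h/2)[f(x₀) + 2f(x₁) + 2f(x₂) + ... + f(xₙ)]

x_0 = 0.7500, f(x_0) = 0.681639, coefficient = 1
x_1 = 1.0833, f(x_1) = 0.883524, coefficient = 2
x_2 = 1.4167, f(x_2) = 0.988146, coefficient = 2
x_3 = 1.7500, f(x_3) = 0.983986, coefficient = 1

I ≈ (0.333333/2) × 5.408964 = 0.901494
Exact value: 0.909935
Error: 0.008441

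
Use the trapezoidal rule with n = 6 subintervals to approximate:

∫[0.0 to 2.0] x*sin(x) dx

f(x) = x*sin(x)
a = 0.0, b = 2.0, n = 6
h = (b - a)/n = 0.333333

Trapezoidal rule: (h/2)[f(x₀) + 2f(x₁) + 2f(x₂) + ... + f(xₙ)]

x_0 = 0.0000, f(x_0) = 0.000000, coefficient = 1
x_1 = 0.3333, f(x_1) = 0.109065, coefficient = 2
x_2 = 0.6667, f(x_2) = 0.412247, coefficient = 2
x_3 = 1.0000, f(x_3) = 0.841471, coefficient = 2
x_4 = 1.3333, f(x_4) = 1.295917, coefficient = 2
x_5 = 1.6667, f(x_5) = 1.659013, coefficient = 2
x_6 = 2.0000, f(x_6) = 1.818595, coefficient = 1

I ≈ (0.333333/2) × 10.454021 = 1.742337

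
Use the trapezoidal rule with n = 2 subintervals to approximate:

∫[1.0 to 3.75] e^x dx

f(x) = e^x
a = 1.0, b = 3.75, n = 2
h = (b - a)/n = 1.375000

Trapezoidal rule: (h/2)[f(x₀) + 2f(x₁) + 2f(x₂) + ... + f(xₙ)]

x_0 = 1.0000, f(x_0) = 2.718282, coefficient = 1
x_1 = 2.3750, f(x_1) = 10.751013, coefficient = 2
x_2 = 3.7500, f(x_2) = 42.521082, coefficient = 1

I ≈ (1.375000/2) × 66.741390 = 45.884706
Exact value: 39.802800
Error: 6.081906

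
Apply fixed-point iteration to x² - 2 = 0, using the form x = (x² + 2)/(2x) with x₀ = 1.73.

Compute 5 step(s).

Equation: x² - 2 = 0
Fixed-point form: x = (x² + 2)/(2x)
x₀ = 1.73

x_1 = g(1.730000) = 1.443035
x_2 = g(1.443035) = 1.414501
x_3 = g(1.414501) = 1.414214
x_4 = g(1.414214) = 1.414214
x_5 = g(1.414214) = 1.414214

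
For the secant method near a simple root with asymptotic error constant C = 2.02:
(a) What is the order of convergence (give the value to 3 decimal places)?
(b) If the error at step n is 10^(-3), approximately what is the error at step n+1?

(a) Secant method has superlinear convergence with order φ = (1+√5)/2 ≈ 1.618.
    This means |e_{n+1}| ≈ C|e_n|^1.618.

(b) With |e_n| = 10^(-3) and C = 2.02:
    |e_{n+1}| ≈ 2.02 × (10^(-3))^1.618 = 2.02 × 10^(-4.85)

(a) ≈ 1.618 (golden ratio); (b) |e_{n+1}| ≈ 2.827e-05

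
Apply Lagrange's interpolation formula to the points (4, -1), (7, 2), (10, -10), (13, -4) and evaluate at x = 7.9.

Lagrange interpolation formula:
P(x) = Σ yᵢ × Lᵢ(x)
where Lᵢ(x) = Π_{j≠i} (x - xⱼ)/(xᵢ - xⱼ)

L_0(7.9) = (7.9 - 7)/(4 - 7) × (7.9 - 10)/(4 - 10) × (7.9 - 13)/(4 - 13) = -0.059500
L_1(7.9) = (7.9 - 4)/(7 - 4) × (7.9 - 10)/(7 - 10) × (7.9 - 13)/(7 - 13) = 0.773500
L_2(7.9) = (7.9 - 4)/(10 - 4) × (7.9 - 7)/(10 - 7) × (7.9 - 13)/(10 - 13) = 0.331500
L_3(7.9) = (7.9 - 4)/(13 - 4) × (7.9 - 7)/(13 - 7) × (7.9 - 10)/(13 - 10) = -0.045500

P(7.9) = (-1)×L_0(7.9) + 2×L_1(7.9) + (-10)×L_2(7.9) + (-4)×L_3(7.9)
P(7.9) = -1.526500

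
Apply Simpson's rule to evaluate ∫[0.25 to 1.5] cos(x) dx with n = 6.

f(x) = cos(x)
a = 0.25, b = 1.5, n = 6
h = (b - a)/n = 0.208333

Simpson's rule: (h/3)[f(x₀) + 4f(x₁) + 2f(x₂) + ... + f(xₙ)]

x_0 = 0.2500, f(x_0) = 0.968912, coefficient = 1
x_1 = 0.4583, f(x_1) = 0.896791, coefficient = 4
x_2 = 0.6667, f(x_2) = 0.785887, coefficient = 2
x_3 = 0.8750, f(x_3) = 0.640997, coefficient = 4
x_4 = 1.0833, f(x_4) = 0.468386, coefficient = 2
x_5 = 1.2917, f(x_5) = 0.275519, coefficient = 4
x_6 = 1.5000, f(x_6) = 0.070737, coefficient = 1

I ≈ (0.208333/3) × 10.801424 = 0.750099
Exact value: 0.750091
Error: 0.000008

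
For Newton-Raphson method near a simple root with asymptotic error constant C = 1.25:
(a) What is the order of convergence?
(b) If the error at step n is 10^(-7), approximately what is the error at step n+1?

(a) Newton-Raphson has quadratic (order 2) convergence near simple roots.
    This means |e_{n+1}| ≈ C|e_n|².

(b) With |e_n| = 10^(-7) and C = 1.25:
    |e_{n+1}| ≈ 1.25 × (10^(-7))² = 1.25 × 10^(-14)

(a) 2 (quadratic); (b) |e_{n+1}| ≈ 1.250e-14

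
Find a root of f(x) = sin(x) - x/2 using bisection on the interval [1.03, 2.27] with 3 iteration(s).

f(x) = sin(x) - x/2
Initial interval: [1.03, 2.27]

Iteration 1:
  c_1 = (1.030000 + 2.270000)/2 = 1.650000
  f(c_1) = f(1.650000) = 0.171865
  f(a) × f(c) ≥ 0, new interval: [1.650000, 2.270000]
Iteration 2:
  c_2 = (1.650000 + 2.270000)/2 = 1.960000
  f(c_2) = f(1.960000) = -0.054788
  f(a) × f(c) < 0, new interval: [1.650000, 1.960000]
Iteration 3:
  c_3 = (1.650000 + 1.960000)/2 = 1.805000
  f(c_3) = f(1.805000) = 0.070199
  f(a) × f(c) ≥ 0, new interval: [1.805000, 1.960000]

After 3 iteration(s), the approximation is c_3 = 1.805000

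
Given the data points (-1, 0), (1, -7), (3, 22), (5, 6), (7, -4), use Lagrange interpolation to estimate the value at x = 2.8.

Lagrange interpolation formula:
P(x) = Σ yᵢ × Lᵢ(x)
where Lᵢ(x) = Π_{j≠i} (x - xⱼ)/(xᵢ - xⱼ)

L_0(2.8) = (2.8 - 1)/(-1 - 1) × (2.8 - 3)/(-1 - 3) × (2.8 - 5)/(-1 - 5) × (2.8 - 7)/(-1 - 7) = -0.008663
L_1(2.8) = (2.8 - (-1))/(1 - (-1)) × (2.8 - 3)/(1 - 3) × (2.8 - 5)/(1 - 5) × (2.8 - 7)/(1 - 7) = 0.073150
L_2(2.8) = (2.8 - (-1))/(3 - (-1)) × (2.8 - 1)/(3 - 1) × (2.8 - 5)/(3 - 5) × (2.8 - 7)/(3 - 7) = 0.987525
L_3(2.8) = (2.8 - (-1))/(5 - (-1)) × (2.8 - 1)/(5 - 1) × (2.8 - 3)/(5 - 3) × (2.8 - 7)/(5 - 7) = -0.059850
L_4(2.8) = (2.8 - (-1))/(7 - (-1)) × (2.8 - 1)/(7 - 1) × (2.8 - 3)/(7 - 3) × (2.8 - 5)/(7 - 5) = 0.007838

P(2.8) = 0×L_0(2.8) + (-7)×L_1(2.8) + 22×L_2(2.8) + 6×L_3(2.8) + (-4)×L_4(2.8)
P(2.8) = 20.823050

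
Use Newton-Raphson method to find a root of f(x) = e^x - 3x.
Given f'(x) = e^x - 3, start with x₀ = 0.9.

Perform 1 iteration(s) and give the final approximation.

f(x) = e^x - 3x
f'(x) = e^x - 3
x₀ = 0.9

Newton-Raphson formula: x_{n+1} = x_n - f(x_n)/f'(x_n)

Iteration 1:
  f(0.900000) = -0.240397
  f'(0.900000) = -0.540397
  x_1 = 0.900000 - (-0.240397)/(-0.540397) = 0.455148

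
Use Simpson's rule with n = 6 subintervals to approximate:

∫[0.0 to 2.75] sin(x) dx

f(x) = sin(x)
a = 0.0, b = 2.75, n = 6
h = (b - a)/n = 0.458333

Simpson's rule: (h/3)[f(x₀) + 4f(x₁) + 2f(x₂) + ... + f(xₙ)]

x_0 = 0.0000, f(x_0) = 0.000000, coefficient = 1
x_1 = 0.4583, f(x_1) = 0.442454, coefficient = 4
x_2 = 0.9167, f(x_2) = 0.793578, coefficient = 2
x_3 = 1.3750, f(x_3) = 0.980893, coefficient = 4
x_4 = 1.8333, f(x_4) = 0.965735, coefficient = 2
x_5 = 2.2917, f(x_5) = 0.751232, coefficient = 4
x_6 = 2.7500, f(x_6) = 0.381661, coefficient = 1

I ≈ (0.458333/3) × 12.598601 = 1.924786
Exact value: 1.924302
Error: 0.000484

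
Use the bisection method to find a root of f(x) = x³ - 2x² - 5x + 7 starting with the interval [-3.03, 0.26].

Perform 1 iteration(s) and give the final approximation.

f(x) = x³ - 2x² - 5x + 7
Initial interval: [-3.03, 0.26]

Iteration 1:
  c_1 = (-3.030000 + 0.260000)/2 = -1.385000
  f(c_1) = f(-1.385000) = 7.431808
  f(a) × f(c) < 0, new interval: [-3.030000, -1.385000]

After 1 iteration(s), the approximation is c_1 = -1.385000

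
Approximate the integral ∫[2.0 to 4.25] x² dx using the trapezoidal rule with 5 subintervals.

f(x) = x²
a = 2.0, b = 4.25, n = 5
h = (b - a)/n = 0.450000

Trapezoidal rule: (h/2)[f(x₀) + 2f(x₁) + 2f(x₂) + ... + f(xₙ)]

x_0 = 2.0000, f(x_0) = 4.000000, coefficient = 1
x_1 = 2.4500, f(x_1) = 6.002500, coefficient = 2
x_2 = 2.9000, f(x_2) = 8.410000, coefficient = 2
x_3 = 3.3500, f(x_3) = 11.222500, coefficient = 2
x_4 = 3.8000, f(x_4) = 14.440000, coefficient = 2
x_5 = 4.2500, f(x_5) = 18.062500, coefficient = 1

I ≈ (0.450000/2) × 102.212500 = 22.997813
Exact value: 22.921875
Error: 0.075938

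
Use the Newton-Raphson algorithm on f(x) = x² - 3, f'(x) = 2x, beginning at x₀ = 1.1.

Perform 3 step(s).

f(x) = x² - 3
f'(x) = 2x
x₀ = 1.1

Newton-Raphson formula: x_{n+1} = x_n - f(x_n)/f'(x_n)

Iteration 1:
  f(1.100000) = -1.790000
  f'(1.100000) = 2.200000
  x_1 = 1.100000 - (-1.790000)/2.200000 = 1.913636
Iteration 2:
  f(1.913636) = 0.662004
  f'(1.913636) = 3.827273
  x_2 = 1.913636 - 0.662004/3.827273 = 1.740666
Iteration 3:
  f(1.740666) = 0.029919
  f'(1.740666) = 3.481332
  x_3 = 1.740666 - 0.029919/3.481332 = 1.732072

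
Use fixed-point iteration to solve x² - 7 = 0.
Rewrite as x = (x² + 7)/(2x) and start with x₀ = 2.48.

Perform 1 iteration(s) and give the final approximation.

Equation: x² - 7 = 0
Fixed-point form: x = (x² + 7)/(2x)
x₀ = 2.48

x_1 = g(2.480000) = 2.651290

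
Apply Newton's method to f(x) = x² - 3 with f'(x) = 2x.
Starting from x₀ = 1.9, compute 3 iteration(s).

f(x) = x² - 3
f'(x) = 2x
x₀ = 1.9

Newton-Raphson formula: x_{n+1} = x_n - f(x_n)/f'(x_n)

Iteration 1:
  f(1.900000) = 0.610000
  f'(1.900000) = 3.800000
  x_1 = 1.900000 - 0.610000/3.800000 = 1.739474
Iteration 2:
  f(1.739474) = 0.025769
  f'(1.739474) = 3.478947
  x_2 = 1.739474 - 0.025769/3.478947 = 1.732067
Iteration 3:
  f(1.732067) = 0.000055
  f'(1.732067) = 3.464133
  x_3 = 1.732067 - 0.000055/3.464133 = 1.732051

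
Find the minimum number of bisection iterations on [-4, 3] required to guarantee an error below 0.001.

We need (b-a)/2^n ≤ 0.001
(3 - (-4))/2^n ≤ 0.001
7/2^n ≤ 0.001
2^n ≥ 7000
n ≥ log₂(7000) = 12.77
n ≥ 13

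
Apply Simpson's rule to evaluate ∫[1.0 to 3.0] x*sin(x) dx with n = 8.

f(x) = x*sin(x)
a = 1.0, b = 3.0, n = 8
h = (b - a)/n = 0.250000

Simpson's rule: (h/3)[f(x₀) + 4f(x₁) + 2f(x₂) + ... + f(xₙ)]

x_0 = 1.0000, f(x_0) = 0.841471, coefficient = 1
x_1 = 1.2500, f(x_1) = 1.186231, coefficient = 4
x_2 = 1.5000, f(x_2) = 1.496242, coefficient = 2
x_3 = 1.7500, f(x_3) = 1.721975, coefficient = 4
x_4 = 2.0000, f(x_4) = 1.818595, coefficient = 2
x_5 = 2.2500, f(x_5) = 1.750665, coefficient = 4
x_6 = 2.5000, f(x_6) = 1.496180, coefficient = 2
x_7 = 2.7500, f(x_7) = 1.049568, coefficient = 4
x_8 = 3.0000, f(x_8) = 0.423360, coefficient = 1

I ≈ (0.250000/3) × 33.720621 = 2.810052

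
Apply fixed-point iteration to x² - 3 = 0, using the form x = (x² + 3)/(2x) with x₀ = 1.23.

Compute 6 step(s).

Equation: x² - 3 = 0
Fixed-point form: x = (x² + 3)/(2x)
x₀ = 1.23

x_1 = g(1.230000) = 1.834512
x_2 = g(1.834512) = 1.734912
x_3 = g(1.734912) = 1.732053
x_4 = g(1.732053) = 1.732051
x_5 = g(1.732051) = 1.732051
x_6 = g(1.732051) = 1.732051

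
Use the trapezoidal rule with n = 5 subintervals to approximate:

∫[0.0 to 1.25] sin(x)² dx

f(x) = sin(x)²
a = 0.0, b = 1.25, n = 5
h = (b - a)/n = 0.250000

Trapezoidal rule: (h/2)[f(x₀) + 2f(x₁) + 2f(x₂) + ... + f(xₙ)]

x_0 = 0.0000, f(x_0) = 0.000000, coefficient = 1
x_1 = 0.2500, f(x_1) = 0.061209, coefficient = 2
x_2 = 0.5000, f(x_2) = 0.229849, coefficient = 2
x_3 = 0.7500, f(x_3) = 0.464631, coefficient = 2
x_4 = 1.0000, f(x_4) = 0.708073, coefficient = 2
x_5 = 1.2500, f(x_5) = 0.900572, coefficient = 1

I ≈ (0.250000/2) × 3.828097 = 0.478512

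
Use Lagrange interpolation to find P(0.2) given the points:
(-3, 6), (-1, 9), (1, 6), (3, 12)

Lagrange interpolation formula:
P(x) = Σ yᵢ × Lᵢ(x)
where Lᵢ(x) = Π_{j≠i} (x - xⱼ)/(xᵢ - xⱼ)

L_0(0.2) = (0.2 - (-1))/(-3 - (-1)) × (0.2 - 1)/(-3 - 1) × (0.2 - 3)/(-3 - 3) = -0.056000
L_1(0.2) = (0.2 - (-3))/(-1 - (-3)) × (0.2 - 1)/(-1 - 1) × (0.2 - 3)/(-1 - 3) = 0.448000
L_2(0.2) = (0.2 - (-3))/(1 - (-3)) × (0.2 - (-1))/(1 - (-1)) × (0.2 - 3)/(1 - 3) = 0.672000
L_3(0.2) = (0.2 - (-3))/(3 - (-3)) × (0.2 - (-1))/(3 - (-1)) × (0.2 - 1)/(3 - 1) = -0.064000

P(0.2) = 6×L_0(0.2) + 9×L_1(0.2) + 6×L_2(0.2) + 12×L_3(0.2)
P(0.2) = 6.960000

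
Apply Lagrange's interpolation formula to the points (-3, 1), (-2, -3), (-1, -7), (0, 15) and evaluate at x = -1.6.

Lagrange interpolation formula:
P(x) = Σ yᵢ × Lᵢ(x)
where Lᵢ(x) = Π_{j≠i} (x - xⱼ)/(xᵢ - xⱼ)

L_0(-1.6) = (-1.6 - (-2))/(-3 - (-2)) × (-1.6 - (-1))/(-3 - (-1)) × (-1.6 - 0)/(-3 - 0) = -0.064000
L_1(-1.6) = (-1.6 - (-3))/(-2 - (-3)) × (-1.6 - (-1))/(-2 - (-1)) × (-1.6 - 0)/(-2 - 0) = 0.672000
L_2(-1.6) = (-1.6 - (-3))/(-1 - (-3)) × (-1.6 - (-2))/(-1 - (-2)) × (-1.6 - 0)/(-1 - 0) = 0.448000
L_3(-1.6) = (-1.6 - (-3))/(0 - (-3)) × (-1.6 - (-2))/(0 - (-2)) × (-1.6 - (-1))/(0 - (-1)) = -0.056000

P(-1.6) = 1×L_0(-1.6) + (-3)×L_1(-1.6) + (-7)×L_2(-1.6) + 15×L_3(-1.6)
P(-1.6) = -6.056000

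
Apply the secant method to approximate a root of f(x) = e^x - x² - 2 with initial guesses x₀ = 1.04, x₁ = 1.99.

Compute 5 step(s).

f(x) = e^x - x² - 2
x₀ = 1.04, x₁ = 1.99

Secant formula: x_{n+1} = x_n - f(x_n)(x_n - x_{n-1})/(f(x_n) - f(x_{n-1}))

Iteration 1:
  f(1.040000) = -0.252383
  f(1.990000) = 1.355434
  x_2 = 1.990000 - 1.355434×(1.990000 - 1.040000)/(1.355434 - (-0.252383))
       = 1.189124
Iteration 2:
  f(1.990000) = 1.355434
  f(1.189124) = -0.129813
  x_3 = 1.189124 - (-0.129813)×(1.189124 - 1.990000)/(-0.129813 - 1.355434)
       = 1.259122
Iteration 3:
  f(1.189124) = -0.129813
  f(1.259122) = -0.063061
  x_4 = 1.259122 - (-0.063061)×(1.259122 - 1.189124)/(-0.063061 - (-0.129813))
       = 1.325249
Iteration 4:
  f(1.259122) = -0.063061
  f(1.325249) = 0.006837
  x_5 = 1.325249 - 0.006837×(1.325249 - 1.259122)/(0.006837 - (-0.063061))
       = 1.318781
Iteration 5:
  f(1.325249) = 0.006837
  f(1.318781) = -0.000323
  x_6 = 1.318781 - (-0.000323)×(1.318781 - 1.325249)/(-0.000323 - 0.006837)
       = 1.319072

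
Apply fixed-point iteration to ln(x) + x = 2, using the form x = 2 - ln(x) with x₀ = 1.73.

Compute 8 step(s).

Equation: ln(x) + x = 2
Fixed-point form: x = 2 - ln(x)
x₀ = 1.73

x_1 = g(1.730000) = 1.451879
x_2 = g(1.451879) = 1.627142
x_3 = g(1.627142) = 1.513175
x_4 = g(1.513175) = 1.585790
x_5 = g(1.585790) = 1.538917
x_6 = g(1.538917) = 1.568921
x_7 = g(1.568921) = 1.549612
x_8 = g(1.549612) = 1.561995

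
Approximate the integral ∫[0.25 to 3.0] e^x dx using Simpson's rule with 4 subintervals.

f(x) = e^x
a = 0.25, b = 3.0, n = 4
h = (b - a)/n = 0.687500

Simpson's rule: (h/3)[f(x₀) + 4f(x₁) + 2f(x₂) + ... + f(xₙ)]

x_0 = 0.2500, f(x_0) = 1.284025, coefficient = 1
x_1 = 0.9375, f(x_1) = 2.553589, coefficient = 4
x_2 = 1.6250, f(x_2) = 5.078419, coefficient = 2
x_3 = 2.3125, f(x_3) = 10.099642, coefficient = 4
x_4 = 3.0000, f(x_4) = 20.085537, coefficient = 1

I ≈ (0.687500/3) × 82.139327 = 18.823596
Exact value: 18.801512
Error: 0.022084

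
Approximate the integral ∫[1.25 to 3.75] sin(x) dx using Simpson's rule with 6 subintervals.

f(x) = sin(x)
a = 1.25, b = 3.75, n = 6
h = (b - a)/n = 0.416667

Simpson's rule: (h/3)[f(x₀) + 4f(x₁) + 2f(x₂) + ... + f(xₙ)]

x_0 = 1.2500, f(x_0) = 0.948985, coefficient = 1
x_1 = 1.6667, f(x_1) = 0.995408, coefficient = 4
x_2 = 2.0833, f(x_2) = 0.871503, coefficient = 2
x_3 = 2.5000, f(x_3) = 0.598472, coefficient = 4
x_4 = 2.9167, f(x_4) = 0.223034, coefficient = 2
x_5 = 3.3333, f(x_5) = -0.190568, coefficient = 4
x_6 = 3.7500, f(x_6) = -0.571561, coefficient = 1

I ≈ (0.416667/3) × 8.179747 = 1.136076
Exact value: 1.135882
Error: 0.000194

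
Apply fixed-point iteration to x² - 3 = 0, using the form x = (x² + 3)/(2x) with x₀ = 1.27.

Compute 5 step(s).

Equation: x² - 3 = 0
Fixed-point form: x = (x² + 3)/(2x)
x₀ = 1.27

x_1 = g(1.270000) = 1.816102
x_2 = g(1.816102) = 1.733996
x_3 = g(1.733996) = 1.732052
x_4 = g(1.732052) = 1.732051
x_5 = g(1.732051) = 1.732051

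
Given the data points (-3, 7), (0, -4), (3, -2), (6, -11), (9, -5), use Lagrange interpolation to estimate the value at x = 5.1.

Lagrange interpolation formula:
P(x) = Σ yᵢ × Lᵢ(x)
where Lᵢ(x) = Π_{j≠i} (x - xⱼ)/(xᵢ - xⱼ)

L_0(5.1) = (5.1 - 0)/(-3 - 0) × (5.1 - 3)/(-3 - 3) × (5.1 - 6)/(-3 - 6) × (5.1 - 9)/(-3 - 9) = 0.019338
L_1(5.1) = (5.1 - (-3))/(0 - (-3)) × (5.1 - 3)/(0 - 3) × (5.1 - 6)/(0 - 6) × (5.1 - 9)/(0 - 9) = -0.122850
L_2(5.1) = (5.1 - (-3))/(3 - (-3)) × (5.1 - 0)/(3 - 0) × (5.1 - 6)/(3 - 6) × (5.1 - 9)/(3 - 9) = 0.447525
L_3(5.1) = (5.1 - (-3))/(6 - (-3)) × (5.1 - 0)/(6 - 0) × (5.1 - 3)/(6 - 3) × (5.1 - 9)/(6 - 9) = 0.696150
L_4(5.1) = (5.1 - (-3))/(9 - (-3)) × (5.1 - 0)/(9 - 0) × (5.1 - 3)/(9 - 3) × (5.1 - 6)/(9 - 6) = -0.040163

P(5.1) = 7×L_0(5.1) + (-4)×L_1(5.1) + (-2)×L_2(5.1) + (-11)×L_3(5.1) + (-5)×L_4(5.1)
P(5.1) = -7.725125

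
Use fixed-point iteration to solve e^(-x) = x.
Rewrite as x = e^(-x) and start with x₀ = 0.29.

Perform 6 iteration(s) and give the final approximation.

Equation: e^(-x) = x
Fixed-point form: x = e^(-x)
x₀ = 0.29

x_1 = g(0.290000) = 0.748264
x_2 = g(0.748264) = 0.473187
x_3 = g(0.473187) = 0.623013
x_4 = g(0.623013) = 0.536326
x_5 = g(0.536326) = 0.584893
x_6 = g(0.584893) = 0.557165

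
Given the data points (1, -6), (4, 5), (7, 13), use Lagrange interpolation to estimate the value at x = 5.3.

Lagrange interpolation formula:
P(x) = Σ yᵢ × Lᵢ(x)
where Lᵢ(x) = Π_{j≠i} (x - xⱼ)/(xᵢ - xⱼ)

L_0(5.3) = (5.3 - 4)/(1 - 4) × (5.3 - 7)/(1 - 7) = -0.122778
L_1(5.3) = (5.3 - 1)/(4 - 1) × (5.3 - 7)/(4 - 7) = 0.812222
L_2(5.3) = (5.3 - 1)/(7 - 1) × (5.3 - 4)/(7 - 4) = 0.310556

P(5.3) = (-6)×L_0(5.3) + 5×L_1(5.3) + 13×L_2(5.3)
P(5.3) = 8.835000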